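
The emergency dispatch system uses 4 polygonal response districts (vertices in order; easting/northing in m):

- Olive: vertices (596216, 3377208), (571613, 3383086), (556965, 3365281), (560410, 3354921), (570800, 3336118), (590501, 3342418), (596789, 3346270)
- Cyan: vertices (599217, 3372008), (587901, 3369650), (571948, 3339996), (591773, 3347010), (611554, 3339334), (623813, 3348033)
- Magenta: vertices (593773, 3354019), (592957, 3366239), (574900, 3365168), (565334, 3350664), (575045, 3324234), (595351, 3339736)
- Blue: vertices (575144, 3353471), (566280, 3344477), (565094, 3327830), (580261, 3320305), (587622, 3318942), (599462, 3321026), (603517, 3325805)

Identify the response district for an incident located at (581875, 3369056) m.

Olive

Cast a ray rightward from (581875, 3369056). For each polygon, the edges (by vertex number in listed order) whose endpoints lie on opposite sides of northing = 3369056, where each meets that height, and whether that is right or left of the point:
Olive: 2–3 at easting≈560070.7 (left), 7–1 at easting≈596367.0 (right) → 1 crossing.
Cyan: 2–3 at easting≈587581.4 (right), 6–1 at easting≈602245.5 (right) → 2 crossings.
Magenta: no edge straddles that height → 0 crossings.
Blue: no edge straddles that height → 0 crossings.
Only Olive has an odd count, so the point is inside Olive.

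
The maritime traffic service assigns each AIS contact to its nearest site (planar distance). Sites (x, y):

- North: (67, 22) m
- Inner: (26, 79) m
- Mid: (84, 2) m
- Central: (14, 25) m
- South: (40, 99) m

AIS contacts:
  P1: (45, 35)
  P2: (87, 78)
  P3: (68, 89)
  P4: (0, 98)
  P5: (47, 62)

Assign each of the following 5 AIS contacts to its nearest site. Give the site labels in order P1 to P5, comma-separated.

North, South, South, Inner, Inner

P1 → North (d²=653.00)
P2 → South (d²=2650.00)
P3 → South (d²=884.00)
P4 → Inner (d²=1037.00)
P5 → Inner (d²=730.00)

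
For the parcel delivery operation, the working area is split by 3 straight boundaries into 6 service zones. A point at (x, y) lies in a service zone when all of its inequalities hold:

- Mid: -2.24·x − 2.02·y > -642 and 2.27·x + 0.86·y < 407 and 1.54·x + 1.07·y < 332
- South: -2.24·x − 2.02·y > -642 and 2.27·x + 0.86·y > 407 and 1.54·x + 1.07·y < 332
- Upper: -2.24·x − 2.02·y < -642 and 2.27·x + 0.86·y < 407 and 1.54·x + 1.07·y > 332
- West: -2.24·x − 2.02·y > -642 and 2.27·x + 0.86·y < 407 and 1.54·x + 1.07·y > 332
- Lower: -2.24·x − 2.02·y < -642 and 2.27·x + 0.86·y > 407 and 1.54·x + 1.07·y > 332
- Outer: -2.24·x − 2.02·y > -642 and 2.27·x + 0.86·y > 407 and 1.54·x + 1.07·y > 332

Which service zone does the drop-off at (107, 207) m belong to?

-2.24·107 − 2.02·207 = -657.820, which is < -642
2.27·107 + 0.86·207 = 420.910, which is > 407
1.54·107 + 1.07·207 = 386.270, which is > 332
This sign pattern matches Lower.

Lower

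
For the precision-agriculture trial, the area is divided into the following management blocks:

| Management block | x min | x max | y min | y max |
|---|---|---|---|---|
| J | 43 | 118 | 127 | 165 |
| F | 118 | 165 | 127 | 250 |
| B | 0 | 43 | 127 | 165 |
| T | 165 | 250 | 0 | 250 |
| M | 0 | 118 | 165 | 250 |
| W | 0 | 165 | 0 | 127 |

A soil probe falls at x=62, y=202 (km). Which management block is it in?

The point has x = 62 and y = 202.
Only M satisfies 0 ≤ x ≤ 118 and 165 ≤ y ≤ 250.

M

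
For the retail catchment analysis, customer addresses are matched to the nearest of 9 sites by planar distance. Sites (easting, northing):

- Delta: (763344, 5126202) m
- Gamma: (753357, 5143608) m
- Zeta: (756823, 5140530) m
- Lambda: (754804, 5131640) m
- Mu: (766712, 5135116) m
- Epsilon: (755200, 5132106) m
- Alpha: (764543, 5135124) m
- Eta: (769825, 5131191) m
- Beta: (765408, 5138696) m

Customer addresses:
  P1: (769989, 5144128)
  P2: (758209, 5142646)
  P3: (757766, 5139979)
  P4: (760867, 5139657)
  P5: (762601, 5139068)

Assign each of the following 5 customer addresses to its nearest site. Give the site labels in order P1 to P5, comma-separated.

P1 → Beta (d²=50492185.00)
P2 → Zeta (d²=6398452.00)
P3 → Zeta (d²=1192850.00)
P4 → Zeta (d²=17116065.00)
P5 → Beta (d²=8017633.00)

Beta, Zeta, Zeta, Zeta, Beta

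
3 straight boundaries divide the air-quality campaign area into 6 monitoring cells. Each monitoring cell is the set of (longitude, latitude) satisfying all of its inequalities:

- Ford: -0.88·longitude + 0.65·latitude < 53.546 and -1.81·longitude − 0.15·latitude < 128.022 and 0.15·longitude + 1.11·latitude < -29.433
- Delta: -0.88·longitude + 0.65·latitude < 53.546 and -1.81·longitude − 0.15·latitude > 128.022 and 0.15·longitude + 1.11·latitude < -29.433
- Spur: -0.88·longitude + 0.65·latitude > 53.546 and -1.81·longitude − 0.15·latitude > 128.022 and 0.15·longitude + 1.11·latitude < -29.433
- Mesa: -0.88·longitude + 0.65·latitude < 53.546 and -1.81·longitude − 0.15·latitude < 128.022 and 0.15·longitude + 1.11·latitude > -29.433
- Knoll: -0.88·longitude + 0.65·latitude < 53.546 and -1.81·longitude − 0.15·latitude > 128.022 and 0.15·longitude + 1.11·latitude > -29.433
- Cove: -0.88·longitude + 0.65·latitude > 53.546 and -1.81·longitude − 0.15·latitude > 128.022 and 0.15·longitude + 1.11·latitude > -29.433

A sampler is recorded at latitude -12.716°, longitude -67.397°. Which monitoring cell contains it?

Mesa

-0.88·-67.397 + 0.65·-12.716 = 51.044, which is < 53.546
-1.81·-67.397 − 0.15·-12.716 = 123.896, which is < 128.022
0.15·-67.397 + 1.11·-12.716 = -24.224, which is > -29.433
This sign pattern matches Mesa.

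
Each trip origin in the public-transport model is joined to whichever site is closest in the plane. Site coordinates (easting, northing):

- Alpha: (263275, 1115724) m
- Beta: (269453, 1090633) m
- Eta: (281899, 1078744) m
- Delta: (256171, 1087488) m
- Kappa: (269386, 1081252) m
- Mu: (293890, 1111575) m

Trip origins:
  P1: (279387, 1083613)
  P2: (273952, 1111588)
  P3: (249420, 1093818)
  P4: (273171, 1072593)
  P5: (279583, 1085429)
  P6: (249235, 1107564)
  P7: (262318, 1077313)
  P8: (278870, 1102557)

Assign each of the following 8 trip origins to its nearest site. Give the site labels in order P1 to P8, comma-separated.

P1 → Eta (d²=30017305.00)
P2 → Alpha (d²=131104825.00)
P3 → Delta (d²=85644901.00)
P4 → Kappa (d²=89304506.00)
P5 → Eta (d²=50053081.00)
P6 → Alpha (d²=263707200.00)
P7 → Kappa (d²=65472345.00)
P8 → Beta (d²=230861665.00)

Eta, Alpha, Delta, Kappa, Eta, Alpha, Kappa, Beta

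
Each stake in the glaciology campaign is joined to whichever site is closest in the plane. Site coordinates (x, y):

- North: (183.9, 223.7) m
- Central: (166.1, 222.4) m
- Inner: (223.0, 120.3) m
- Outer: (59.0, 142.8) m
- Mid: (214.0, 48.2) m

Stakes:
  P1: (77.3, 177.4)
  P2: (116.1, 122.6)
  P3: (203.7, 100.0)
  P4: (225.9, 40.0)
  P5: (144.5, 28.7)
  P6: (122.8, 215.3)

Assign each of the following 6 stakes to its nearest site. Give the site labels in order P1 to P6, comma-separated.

Outer, Outer, Inner, Mid, Mid, Central

P1 → Outer (d²=1532.05)
P2 → Outer (d²=3668.45)
P3 → Inner (d²=784.58)
P4 → Mid (d²=208.85)
P5 → Mid (d²=5210.50)
P6 → Central (d²=1925.30)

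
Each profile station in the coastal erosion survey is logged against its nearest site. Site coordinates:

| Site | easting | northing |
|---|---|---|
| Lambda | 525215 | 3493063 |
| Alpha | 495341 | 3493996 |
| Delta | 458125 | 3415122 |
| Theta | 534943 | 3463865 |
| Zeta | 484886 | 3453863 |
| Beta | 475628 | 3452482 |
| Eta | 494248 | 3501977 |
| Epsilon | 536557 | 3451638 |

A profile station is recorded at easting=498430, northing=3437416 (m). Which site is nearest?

Squared distances to each site:
Lambda: 3814024834.000; Alpha: 3210838321.000; Delta: 2121515461.000; Theta: 2032748770.000; Zeta: 453943745.000; Beta: 746915560.000; Eta: 4185611845.000; Epsilon: 1655933413.000.
Minimum at Zeta.

Zeta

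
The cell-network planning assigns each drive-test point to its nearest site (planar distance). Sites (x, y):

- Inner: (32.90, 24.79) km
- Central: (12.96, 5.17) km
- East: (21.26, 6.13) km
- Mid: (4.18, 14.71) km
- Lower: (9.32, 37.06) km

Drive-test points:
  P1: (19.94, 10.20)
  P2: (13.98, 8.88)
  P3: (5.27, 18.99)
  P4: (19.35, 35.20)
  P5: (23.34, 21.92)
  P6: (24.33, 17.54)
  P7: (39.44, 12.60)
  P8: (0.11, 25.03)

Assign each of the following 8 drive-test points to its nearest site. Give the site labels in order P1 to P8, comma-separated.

P1 → East (d²=18.31)
P2 → Central (d²=14.80)
P3 → Mid (d²=19.51)
P4 → Lower (d²=104.06)
P5 → Inner (d²=99.63)
P6 → Inner (d²=126.01)
P7 → Inner (d²=191.37)
P8 → Mid (d²=123.07)

East, Central, Mid, Lower, Inner, Inner, Inner, Mid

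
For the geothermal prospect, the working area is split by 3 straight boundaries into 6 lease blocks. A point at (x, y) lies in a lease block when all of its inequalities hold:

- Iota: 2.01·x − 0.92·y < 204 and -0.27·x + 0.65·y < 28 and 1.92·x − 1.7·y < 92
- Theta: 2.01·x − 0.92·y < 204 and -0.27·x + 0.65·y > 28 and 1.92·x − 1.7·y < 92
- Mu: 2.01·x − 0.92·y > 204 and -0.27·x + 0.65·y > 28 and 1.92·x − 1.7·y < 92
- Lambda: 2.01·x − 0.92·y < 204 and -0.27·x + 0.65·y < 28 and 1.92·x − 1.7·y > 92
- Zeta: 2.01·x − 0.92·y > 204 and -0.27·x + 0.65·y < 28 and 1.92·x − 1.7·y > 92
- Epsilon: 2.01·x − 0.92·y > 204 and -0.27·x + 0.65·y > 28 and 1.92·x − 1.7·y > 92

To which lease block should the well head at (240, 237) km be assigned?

Mu

2.01·240 − 0.92·237 = 264.360, which is > 204
-0.27·240 + 0.65·237 = 89.250, which is > 28
1.92·240 − 1.7·237 = 57.900, which is < 92
This sign pattern matches Mu.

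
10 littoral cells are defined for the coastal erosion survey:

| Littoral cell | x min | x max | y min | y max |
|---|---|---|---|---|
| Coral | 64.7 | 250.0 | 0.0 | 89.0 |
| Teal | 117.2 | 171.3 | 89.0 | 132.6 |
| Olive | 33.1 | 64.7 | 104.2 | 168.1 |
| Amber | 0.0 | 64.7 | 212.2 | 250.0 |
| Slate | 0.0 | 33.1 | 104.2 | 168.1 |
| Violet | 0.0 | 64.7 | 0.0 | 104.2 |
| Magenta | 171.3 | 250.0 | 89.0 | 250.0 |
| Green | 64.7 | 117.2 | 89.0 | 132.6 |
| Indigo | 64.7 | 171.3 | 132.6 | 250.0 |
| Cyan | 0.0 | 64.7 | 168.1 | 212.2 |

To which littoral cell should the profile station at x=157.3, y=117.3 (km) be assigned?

Teal

The point has x = 157.3 and y = 117.3.
Only Teal satisfies 117.2 ≤ x ≤ 171.3 and 89.0 ≤ y ≤ 132.6.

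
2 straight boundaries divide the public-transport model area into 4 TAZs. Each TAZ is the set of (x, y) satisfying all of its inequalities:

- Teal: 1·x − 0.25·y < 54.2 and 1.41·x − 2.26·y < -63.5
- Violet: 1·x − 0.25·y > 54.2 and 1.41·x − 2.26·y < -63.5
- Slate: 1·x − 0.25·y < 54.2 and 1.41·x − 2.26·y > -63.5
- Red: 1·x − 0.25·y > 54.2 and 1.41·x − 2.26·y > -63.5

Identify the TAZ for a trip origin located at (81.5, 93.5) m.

1·81.5 − 0.25·93.5 = 58.125, which is > 54.2
1.41·81.5 − 2.26·93.5 = -96.395, which is < -63.5
This sign pattern matches Violet.

Violet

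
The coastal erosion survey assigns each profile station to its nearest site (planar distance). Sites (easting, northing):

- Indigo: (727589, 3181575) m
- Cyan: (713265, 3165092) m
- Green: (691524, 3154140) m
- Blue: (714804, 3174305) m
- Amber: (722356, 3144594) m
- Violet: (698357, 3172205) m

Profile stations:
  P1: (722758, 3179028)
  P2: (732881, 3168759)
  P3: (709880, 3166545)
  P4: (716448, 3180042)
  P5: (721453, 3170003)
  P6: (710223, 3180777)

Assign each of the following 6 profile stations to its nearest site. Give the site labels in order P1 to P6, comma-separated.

P1 → Indigo (d²=29825770.00)
P2 → Indigo (d²=192255120.00)
P3 → Cyan (d²=13569434.00)
P4 → Blue (d²=35615905.00)
P5 → Blue (d²=62716405.00)
P6 → Blue (d²=62872345.00)

Indigo, Indigo, Cyan, Blue, Blue, Blue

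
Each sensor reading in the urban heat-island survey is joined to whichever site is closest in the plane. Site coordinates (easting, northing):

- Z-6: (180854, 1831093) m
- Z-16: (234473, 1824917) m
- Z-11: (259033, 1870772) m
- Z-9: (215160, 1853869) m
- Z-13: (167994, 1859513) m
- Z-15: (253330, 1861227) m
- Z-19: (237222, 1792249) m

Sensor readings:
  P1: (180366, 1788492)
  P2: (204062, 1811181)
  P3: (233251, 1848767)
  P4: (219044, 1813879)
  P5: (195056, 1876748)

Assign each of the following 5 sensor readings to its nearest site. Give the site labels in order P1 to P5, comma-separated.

P1 → Z-6 (d²=1815083345.00)
P2 → Z-6 (d²=935099008.00)
P3 → Z-9 (d²=353314685.00)
P4 → Z-16 (d²=359891485.00)
P5 → Z-9 (d²=927619457.00)

Z-6, Z-6, Z-9, Z-16, Z-9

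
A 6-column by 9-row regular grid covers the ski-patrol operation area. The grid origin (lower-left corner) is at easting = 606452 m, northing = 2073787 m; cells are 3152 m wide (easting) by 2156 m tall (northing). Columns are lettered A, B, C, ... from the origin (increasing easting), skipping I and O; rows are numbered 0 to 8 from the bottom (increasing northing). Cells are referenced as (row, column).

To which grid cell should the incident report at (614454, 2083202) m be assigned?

Column index: ⌊(614454 − 606452) / 3152⌋ = ⌊2.539⌋ = 2 → column C
Row offset from origin: ⌊(2083202 − 2073787) / 2156⌋ = ⌊4.367⌋ = 4 → row 4

(4, C)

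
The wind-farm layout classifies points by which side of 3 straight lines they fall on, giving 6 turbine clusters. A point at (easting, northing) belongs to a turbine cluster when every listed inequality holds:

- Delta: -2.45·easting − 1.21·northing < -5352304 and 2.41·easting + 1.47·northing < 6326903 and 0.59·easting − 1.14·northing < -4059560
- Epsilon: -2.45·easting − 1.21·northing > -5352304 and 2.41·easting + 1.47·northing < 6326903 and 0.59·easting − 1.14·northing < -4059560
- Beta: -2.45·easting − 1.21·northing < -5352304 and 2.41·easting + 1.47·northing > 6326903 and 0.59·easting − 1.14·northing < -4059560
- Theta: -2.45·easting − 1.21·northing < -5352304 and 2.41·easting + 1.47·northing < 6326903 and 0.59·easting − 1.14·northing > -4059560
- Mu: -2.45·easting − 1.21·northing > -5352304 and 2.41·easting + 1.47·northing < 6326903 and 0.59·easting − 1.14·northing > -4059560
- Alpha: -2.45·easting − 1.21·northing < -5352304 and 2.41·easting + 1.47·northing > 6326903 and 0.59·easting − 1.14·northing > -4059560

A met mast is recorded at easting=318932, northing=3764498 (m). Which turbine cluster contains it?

Epsilon

-2.45·318932 − 1.21·3764498 = -5336425.980, which is > -5352304
2.41·318932 + 1.47·3764498 = 6302438.180, which is < 6326903
0.59·318932 − 1.14·3764498 = -4103357.840, which is < -4059560
This sign pattern matches Epsilon.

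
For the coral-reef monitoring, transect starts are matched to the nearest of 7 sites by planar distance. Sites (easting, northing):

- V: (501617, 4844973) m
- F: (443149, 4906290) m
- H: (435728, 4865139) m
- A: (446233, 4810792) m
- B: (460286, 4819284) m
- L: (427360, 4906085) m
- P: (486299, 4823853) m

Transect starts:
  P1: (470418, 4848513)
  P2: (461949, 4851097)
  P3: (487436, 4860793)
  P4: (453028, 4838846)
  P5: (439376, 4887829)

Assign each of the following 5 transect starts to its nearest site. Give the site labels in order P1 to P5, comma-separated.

P, H, V, B, F

P1 → P (d²=860321761.00)
P2 → H (d²=884718605.00)
P3 → V (d²=451373161.00)
P4 → B (d²=435350408.00)
P5 → F (d²=355044050.00)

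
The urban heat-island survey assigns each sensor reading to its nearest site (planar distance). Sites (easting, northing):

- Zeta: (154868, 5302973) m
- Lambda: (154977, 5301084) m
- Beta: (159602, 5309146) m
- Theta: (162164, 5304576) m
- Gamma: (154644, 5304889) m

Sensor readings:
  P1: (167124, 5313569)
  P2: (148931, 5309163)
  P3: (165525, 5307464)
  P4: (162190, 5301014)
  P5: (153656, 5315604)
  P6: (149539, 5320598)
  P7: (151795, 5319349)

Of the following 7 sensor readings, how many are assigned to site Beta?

4

P1 → Beta
P2 → Gamma
P3 → Theta
P4 → Theta
P5 → Beta
P6 → Beta
P7 → Beta
4 of the 7 go to Beta.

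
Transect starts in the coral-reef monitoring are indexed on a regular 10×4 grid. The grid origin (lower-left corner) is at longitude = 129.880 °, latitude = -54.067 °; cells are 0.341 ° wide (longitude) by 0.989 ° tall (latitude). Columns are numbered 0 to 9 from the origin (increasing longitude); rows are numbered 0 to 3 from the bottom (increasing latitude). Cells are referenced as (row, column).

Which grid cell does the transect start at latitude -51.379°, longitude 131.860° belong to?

(2, 5)

Column index: ⌊(131.860 − 129.880) / 0.341⌋ = ⌊5.806⌋ = 5
Row offset from origin: ⌊(-51.379 − -54.067) / 0.989⌋ = ⌊2.718⌋ = 2 → row 2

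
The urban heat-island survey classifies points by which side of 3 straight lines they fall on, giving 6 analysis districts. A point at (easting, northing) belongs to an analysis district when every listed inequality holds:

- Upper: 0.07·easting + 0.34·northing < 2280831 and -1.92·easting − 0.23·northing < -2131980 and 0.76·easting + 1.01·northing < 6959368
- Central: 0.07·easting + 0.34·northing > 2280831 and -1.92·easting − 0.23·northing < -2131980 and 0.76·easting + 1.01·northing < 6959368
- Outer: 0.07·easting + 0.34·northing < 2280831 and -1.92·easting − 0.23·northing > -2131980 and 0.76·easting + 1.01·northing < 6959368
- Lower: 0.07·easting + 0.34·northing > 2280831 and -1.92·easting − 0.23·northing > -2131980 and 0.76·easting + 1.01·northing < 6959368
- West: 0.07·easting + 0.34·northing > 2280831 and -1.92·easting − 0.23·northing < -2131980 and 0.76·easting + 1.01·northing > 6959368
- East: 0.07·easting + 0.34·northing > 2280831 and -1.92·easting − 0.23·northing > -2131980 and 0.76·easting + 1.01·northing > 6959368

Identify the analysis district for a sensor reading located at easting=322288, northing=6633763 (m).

0.07·322288 + 0.34·6633763 = 2278039.580, which is < 2280831
-1.92·322288 − 0.23·6633763 = -2144558.450, which is < -2131980
0.76·322288 + 1.01·6633763 = 6945039.510, which is < 6959368
This sign pattern matches Upper.

Upper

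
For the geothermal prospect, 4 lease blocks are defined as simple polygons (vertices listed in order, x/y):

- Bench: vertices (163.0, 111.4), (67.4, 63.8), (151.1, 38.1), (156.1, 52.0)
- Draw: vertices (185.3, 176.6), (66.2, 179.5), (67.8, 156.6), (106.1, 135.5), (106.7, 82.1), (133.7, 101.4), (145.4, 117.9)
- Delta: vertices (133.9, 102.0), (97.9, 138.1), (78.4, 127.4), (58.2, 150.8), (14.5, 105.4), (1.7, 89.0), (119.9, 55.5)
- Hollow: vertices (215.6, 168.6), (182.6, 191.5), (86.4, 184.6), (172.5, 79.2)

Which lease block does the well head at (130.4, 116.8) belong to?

Cast a ray rightward from (130.4, 116.8). For each polygon, the edges (by vertex number in listed order) whose endpoints lie on opposite sides of y = 116.8, where each meets that height, and whether that is right or left of the point:
Bench: no edge straddles that height → 0 crossings.
Draw: 4–5 at x≈106.31 (left), 6–7 at x≈144.62 (right) → 1 crossing.
Delta: 1–2 at x≈119.14 (left), 4–5 at x≈25.47 (left) → 0 crossings.
Hollow: 3–4 at x≈141.79 (right), 4–1 at x≈190.63 (right) → 2 crossings.
Only Draw has an odd count, so the point is inside Draw.

Draw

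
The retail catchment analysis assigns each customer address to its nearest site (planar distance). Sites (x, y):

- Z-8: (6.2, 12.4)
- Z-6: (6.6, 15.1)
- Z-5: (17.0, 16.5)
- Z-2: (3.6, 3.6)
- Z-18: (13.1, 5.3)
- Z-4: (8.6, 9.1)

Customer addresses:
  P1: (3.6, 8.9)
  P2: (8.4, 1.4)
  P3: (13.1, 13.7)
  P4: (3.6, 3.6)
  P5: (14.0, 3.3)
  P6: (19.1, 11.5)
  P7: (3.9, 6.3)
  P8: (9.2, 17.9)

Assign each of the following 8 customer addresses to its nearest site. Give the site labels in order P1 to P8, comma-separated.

P1 → Z-8 (d²=19.01)
P2 → Z-2 (d²=27.88)
P3 → Z-5 (d²=23.05)
P4 → Z-2 (d²=0.00)
P5 → Z-18 (d²=4.81)
P6 → Z-5 (d²=29.41)
P7 → Z-2 (d²=7.38)
P8 → Z-6 (d²=14.60)

Z-8, Z-2, Z-5, Z-2, Z-18, Z-5, Z-2, Z-6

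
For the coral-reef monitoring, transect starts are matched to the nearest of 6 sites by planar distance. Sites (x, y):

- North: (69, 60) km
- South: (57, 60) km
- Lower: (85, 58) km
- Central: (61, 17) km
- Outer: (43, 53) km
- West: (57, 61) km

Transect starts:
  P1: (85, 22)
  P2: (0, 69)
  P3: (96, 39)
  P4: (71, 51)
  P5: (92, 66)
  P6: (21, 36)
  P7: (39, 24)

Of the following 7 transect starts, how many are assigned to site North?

P1 → Central
P2 → Outer
P3 → Lower
P4 → North
P5 → Lower
P6 → Outer
P7 → Central
1 of the 7 goes to North.

1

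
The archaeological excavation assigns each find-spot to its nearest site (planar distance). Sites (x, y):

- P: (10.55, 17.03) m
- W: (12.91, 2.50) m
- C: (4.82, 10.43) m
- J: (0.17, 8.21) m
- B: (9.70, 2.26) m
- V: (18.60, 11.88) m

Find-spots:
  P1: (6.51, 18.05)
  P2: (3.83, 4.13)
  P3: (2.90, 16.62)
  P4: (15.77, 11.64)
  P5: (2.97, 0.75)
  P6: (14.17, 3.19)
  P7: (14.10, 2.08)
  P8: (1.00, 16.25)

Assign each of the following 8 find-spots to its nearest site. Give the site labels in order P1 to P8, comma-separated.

P1 → P (d²=17.36)
P2 → J (d²=30.04)
P3 → C (d²=42.00)
P4 → V (d²=8.07)
P5 → B (d²=47.57)
P6 → W (d²=2.06)
P7 → W (d²=1.59)
P8 → C (d²=48.46)

P, J, C, V, B, W, W, C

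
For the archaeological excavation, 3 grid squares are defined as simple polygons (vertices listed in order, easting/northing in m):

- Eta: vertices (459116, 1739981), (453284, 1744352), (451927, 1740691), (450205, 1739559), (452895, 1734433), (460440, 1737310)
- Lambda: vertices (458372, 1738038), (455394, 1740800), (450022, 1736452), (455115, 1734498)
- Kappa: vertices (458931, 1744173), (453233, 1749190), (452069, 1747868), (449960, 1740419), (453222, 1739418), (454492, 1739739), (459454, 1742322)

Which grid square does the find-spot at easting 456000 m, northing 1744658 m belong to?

Kappa

Cast a ray rightward from (456000, 1744658). For each polygon, the edges (by vertex number in listed order) whose endpoints lie on opposite sides of northing = 1744658, where each meets that height, and whether that is right or left of the point:
Eta: no edge straddles that height → 0 crossings.
Lambda: no edge straddles that height → 0 crossings.
Kappa: 1–2 at easting≈458380.2 (right), 3–4 at easting≈451160.2 (left) → 1 crossing.
Only Kappa has an odd count, so the point is inside Kappa.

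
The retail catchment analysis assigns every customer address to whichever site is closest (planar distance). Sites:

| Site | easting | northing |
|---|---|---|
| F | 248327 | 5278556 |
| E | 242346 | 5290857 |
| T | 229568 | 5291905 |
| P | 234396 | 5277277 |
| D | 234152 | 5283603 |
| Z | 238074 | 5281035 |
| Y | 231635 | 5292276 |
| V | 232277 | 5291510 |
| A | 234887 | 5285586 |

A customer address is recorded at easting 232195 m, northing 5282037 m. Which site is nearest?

D

Squared distances to each site:
F: 272358785.000; E: 180835201.000; T: 104278553.000; P: 27502001.000; D: 6282205.000; Z: 35566645.000; Y: 105150721.000; V: 89744453.000; A: 19842265.000.
Minimum at D.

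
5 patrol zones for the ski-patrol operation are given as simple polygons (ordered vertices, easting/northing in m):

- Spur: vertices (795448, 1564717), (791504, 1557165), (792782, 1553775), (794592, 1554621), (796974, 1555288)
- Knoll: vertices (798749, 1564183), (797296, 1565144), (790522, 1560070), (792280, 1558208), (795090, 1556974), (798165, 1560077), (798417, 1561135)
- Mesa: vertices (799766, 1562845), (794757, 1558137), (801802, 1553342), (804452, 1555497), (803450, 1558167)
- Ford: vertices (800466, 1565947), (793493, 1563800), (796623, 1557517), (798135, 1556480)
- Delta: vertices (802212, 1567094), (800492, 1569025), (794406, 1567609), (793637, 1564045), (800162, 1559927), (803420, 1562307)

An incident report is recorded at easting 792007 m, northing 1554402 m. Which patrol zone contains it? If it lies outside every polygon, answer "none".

none

Cast a ray rightward from (792007, 1554402). For each polygon, the edges (by vertex number in listed order) whose endpoints lie on opposite sides of northing = 1554402, where each meets that height, and whether that is right or left of the point:
Spur: 2–3 at easting≈792545.6 (right), 3–4 at easting≈794123.5 (right) → 2 crossings.
Knoll: no edge straddles that height → 0 crossings.
Mesa: 2–3 at easting≈800244.6 (right), 3–4 at easting≈803105.5 (right) → 2 crossings.
Ford: no edge straddles that height → 0 crossings.
Delta: no edge straddles that height → 0 crossings.
All counts are even, so the point lies outside every listed polygon.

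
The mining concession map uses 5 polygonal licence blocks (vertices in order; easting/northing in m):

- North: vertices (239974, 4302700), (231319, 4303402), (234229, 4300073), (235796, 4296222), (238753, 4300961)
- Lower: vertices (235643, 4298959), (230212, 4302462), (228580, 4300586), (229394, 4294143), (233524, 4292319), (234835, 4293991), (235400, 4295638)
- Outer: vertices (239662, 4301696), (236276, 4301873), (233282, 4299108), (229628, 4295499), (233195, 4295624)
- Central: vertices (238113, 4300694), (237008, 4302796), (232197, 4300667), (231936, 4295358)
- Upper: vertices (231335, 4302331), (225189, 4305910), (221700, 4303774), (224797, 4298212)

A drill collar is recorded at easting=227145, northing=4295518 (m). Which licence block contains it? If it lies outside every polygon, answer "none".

Cast a ray rightward from (227145, 4295518). For each polygon, the edges (by vertex number in listed order) whose endpoints lie on opposite sides of northing = 4295518, where each meets that height, and whether that is right or left of the point:
North: no edge straddles that height → 0 crossings.
Lower: 3–4 at easting≈229220.3 (right), 6–7 at easting≈235358.8 (right) → 2 crossings.
Outer: 3–4 at easting≈229647.2 (right), 4–5 at easting≈230170.2 (right) → 2 crossings.
Central: 3–4 at easting≈231943.9 (right), 4–1 at easting≈232121.2 (right) → 2 crossings.
Upper: no edge straddles that height → 0 crossings.
All counts are even, so the point lies outside every listed polygon.

none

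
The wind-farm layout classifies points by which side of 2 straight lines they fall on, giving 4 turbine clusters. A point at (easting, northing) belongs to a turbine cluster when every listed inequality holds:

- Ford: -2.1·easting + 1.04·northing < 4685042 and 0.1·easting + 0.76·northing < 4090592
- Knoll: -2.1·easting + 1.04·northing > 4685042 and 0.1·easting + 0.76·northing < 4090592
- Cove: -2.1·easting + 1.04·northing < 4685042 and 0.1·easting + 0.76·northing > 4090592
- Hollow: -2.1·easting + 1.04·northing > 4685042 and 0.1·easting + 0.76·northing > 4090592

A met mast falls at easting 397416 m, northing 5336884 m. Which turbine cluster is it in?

-2.1·397416 + 1.04·5336884 = 4715785.760, which is > 4685042
0.1·397416 + 0.76·5336884 = 4095773.440, which is > 4090592
This sign pattern matches Hollow.

Hollow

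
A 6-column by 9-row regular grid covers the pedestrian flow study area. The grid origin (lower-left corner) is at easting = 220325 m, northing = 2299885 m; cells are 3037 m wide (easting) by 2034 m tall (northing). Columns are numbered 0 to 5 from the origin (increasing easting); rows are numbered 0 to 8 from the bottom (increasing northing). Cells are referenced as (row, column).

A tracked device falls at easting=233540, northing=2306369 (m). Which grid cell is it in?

Column index: ⌊(233540 − 220325) / 3037⌋ = ⌊4.351⌋ = 4
Row offset from origin: ⌊(2306369 − 2299885) / 2034⌋ = ⌊3.188⌋ = 3 → row 3

(3, 4)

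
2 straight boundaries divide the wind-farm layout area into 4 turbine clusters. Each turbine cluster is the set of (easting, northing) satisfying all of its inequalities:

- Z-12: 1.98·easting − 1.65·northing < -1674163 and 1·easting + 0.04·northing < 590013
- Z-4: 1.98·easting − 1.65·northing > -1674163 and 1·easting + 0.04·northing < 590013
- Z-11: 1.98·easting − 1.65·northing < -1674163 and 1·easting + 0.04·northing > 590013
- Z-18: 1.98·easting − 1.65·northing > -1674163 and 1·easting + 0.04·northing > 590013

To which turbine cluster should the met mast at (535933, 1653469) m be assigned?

1.98·535933 − 1.65·1653469 = -1667076.510, which is > -1674163
1·535933 + 0.04·1653469 = 602071.760, which is > 590013
This sign pattern matches Z-18.

Z-18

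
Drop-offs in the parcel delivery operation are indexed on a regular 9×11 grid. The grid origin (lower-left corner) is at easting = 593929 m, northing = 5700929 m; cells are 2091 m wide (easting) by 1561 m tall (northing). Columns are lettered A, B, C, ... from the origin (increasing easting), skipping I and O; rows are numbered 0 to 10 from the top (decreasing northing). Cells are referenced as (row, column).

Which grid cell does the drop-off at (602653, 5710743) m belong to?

Column index: ⌊(602653 − 593929) / 2091⌋ = ⌊4.172⌋ = 4 → column E
Row offset from origin: ⌊(5710743 − 5700929) / 1561⌋ = ⌊6.287⌋ = 6 → row 4 (counted from top)

(4, E)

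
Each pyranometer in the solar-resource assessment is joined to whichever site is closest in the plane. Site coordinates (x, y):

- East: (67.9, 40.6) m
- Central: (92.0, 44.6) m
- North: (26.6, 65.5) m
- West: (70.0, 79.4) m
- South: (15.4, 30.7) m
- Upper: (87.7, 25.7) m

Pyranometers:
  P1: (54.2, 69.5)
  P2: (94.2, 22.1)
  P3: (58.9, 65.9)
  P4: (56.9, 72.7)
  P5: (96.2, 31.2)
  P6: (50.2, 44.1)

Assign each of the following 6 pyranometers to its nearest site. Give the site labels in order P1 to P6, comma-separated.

West, Upper, West, West, Upper, East

P1 → West (d²=347.65)
P2 → Upper (d²=55.21)
P3 → West (d²=305.46)
P4 → West (d²=216.50)
P5 → Upper (d²=102.50)
P6 → East (d²=325.54)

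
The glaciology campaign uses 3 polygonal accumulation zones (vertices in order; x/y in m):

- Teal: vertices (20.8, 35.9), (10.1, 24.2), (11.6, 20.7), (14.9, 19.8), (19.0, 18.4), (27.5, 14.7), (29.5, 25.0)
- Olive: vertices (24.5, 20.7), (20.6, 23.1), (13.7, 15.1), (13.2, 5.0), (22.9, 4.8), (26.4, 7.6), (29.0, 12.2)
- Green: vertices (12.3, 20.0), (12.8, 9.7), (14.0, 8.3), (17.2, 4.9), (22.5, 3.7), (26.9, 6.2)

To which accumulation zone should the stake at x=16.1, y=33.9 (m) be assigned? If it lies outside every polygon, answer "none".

Cast a ray rightward from (16.1, 33.9). For each polygon, the edges (by vertex number in listed order) whose endpoints lie on opposite sides of y = 33.9, where each meets that height, and whether that is right or left of the point:
Teal: 1–2 at x≈18.97 (right), 7–1 at x≈22.40 (right) → 2 crossings.
Olive: no edge straddles that height → 0 crossings.
Green: no edge straddles that height → 0 crossings.
All counts are even, so the point lies outside every listed polygon.

none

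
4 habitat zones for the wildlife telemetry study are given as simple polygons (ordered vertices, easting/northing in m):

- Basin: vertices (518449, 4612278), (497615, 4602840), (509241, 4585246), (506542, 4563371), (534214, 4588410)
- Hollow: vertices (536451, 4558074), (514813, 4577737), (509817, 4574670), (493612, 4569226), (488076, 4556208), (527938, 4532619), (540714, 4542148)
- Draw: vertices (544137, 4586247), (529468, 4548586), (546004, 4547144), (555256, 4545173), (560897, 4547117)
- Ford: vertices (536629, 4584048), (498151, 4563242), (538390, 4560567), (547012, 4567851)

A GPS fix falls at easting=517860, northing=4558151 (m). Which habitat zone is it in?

Cast a ray rightward from (517860, 4558151). For each polygon, the edges (by vertex number in listed order) whose endpoints lie on opposite sides of northing = 4558151, where each meets that height, and whether that is right or left of the point:
Basin: no edge straddles that height → 0 crossings.
Hollow: 1–2 at easting≈536366.3 (right), 4–5 at easting≈488902.3 (left) → 1 crossing.
Draw: 1–2 at easting≈533193.6 (right), 5–1 at easting≈556171.0 (right) → 2 crossings.
Ford: no edge straddles that height → 0 crossings.
Only Hollow has an odd count, so the point is inside Hollow.

Hollow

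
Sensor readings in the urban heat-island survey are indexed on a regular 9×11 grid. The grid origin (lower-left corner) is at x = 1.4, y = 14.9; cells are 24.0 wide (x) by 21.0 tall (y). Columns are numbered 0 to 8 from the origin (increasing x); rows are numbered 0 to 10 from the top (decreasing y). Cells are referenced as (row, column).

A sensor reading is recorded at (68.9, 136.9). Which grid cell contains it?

(5, 2)

Column index: ⌊(68.9 − 1.4) / 24.0⌋ = ⌊2.812⌋ = 2
Row offset from origin: ⌊(136.9 − 14.9) / 21.0⌋ = ⌊5.810⌋ = 5 → row 5 (counted from top)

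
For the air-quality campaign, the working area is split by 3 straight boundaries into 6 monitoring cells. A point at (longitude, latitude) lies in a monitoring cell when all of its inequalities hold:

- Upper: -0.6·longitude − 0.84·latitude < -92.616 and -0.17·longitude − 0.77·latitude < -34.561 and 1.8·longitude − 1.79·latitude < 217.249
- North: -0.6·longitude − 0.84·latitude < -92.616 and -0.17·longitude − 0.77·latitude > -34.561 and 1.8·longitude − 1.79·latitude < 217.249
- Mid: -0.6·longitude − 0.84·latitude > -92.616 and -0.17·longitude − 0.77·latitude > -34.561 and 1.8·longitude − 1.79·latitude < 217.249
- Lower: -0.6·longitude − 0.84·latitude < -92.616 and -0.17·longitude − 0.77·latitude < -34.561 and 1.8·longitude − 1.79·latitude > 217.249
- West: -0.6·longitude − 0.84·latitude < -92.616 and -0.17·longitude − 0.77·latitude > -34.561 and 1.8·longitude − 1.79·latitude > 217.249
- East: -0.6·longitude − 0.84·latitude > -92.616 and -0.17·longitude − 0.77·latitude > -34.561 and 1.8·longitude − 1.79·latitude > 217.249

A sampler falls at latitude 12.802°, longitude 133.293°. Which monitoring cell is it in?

-0.6·133.293 − 0.84·12.802 = -90.729, which is > -92.616
-0.17·133.293 − 0.77·12.802 = -32.517, which is > -34.561
1.8·133.293 − 1.79·12.802 = 217.012, which is < 217.249
This sign pattern matches Mid.

Mid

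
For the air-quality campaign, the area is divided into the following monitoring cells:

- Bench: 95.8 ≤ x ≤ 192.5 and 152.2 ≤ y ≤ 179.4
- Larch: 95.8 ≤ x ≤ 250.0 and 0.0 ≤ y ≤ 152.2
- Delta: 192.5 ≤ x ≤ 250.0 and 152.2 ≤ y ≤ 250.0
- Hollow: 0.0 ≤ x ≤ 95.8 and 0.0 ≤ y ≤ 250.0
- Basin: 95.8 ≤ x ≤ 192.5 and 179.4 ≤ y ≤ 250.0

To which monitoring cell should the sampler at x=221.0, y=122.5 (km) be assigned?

Larch

The point has x = 221.0 and y = 122.5.
Only Larch satisfies 95.8 ≤ x ≤ 250.0 and 0.0 ≤ y ≤ 152.2.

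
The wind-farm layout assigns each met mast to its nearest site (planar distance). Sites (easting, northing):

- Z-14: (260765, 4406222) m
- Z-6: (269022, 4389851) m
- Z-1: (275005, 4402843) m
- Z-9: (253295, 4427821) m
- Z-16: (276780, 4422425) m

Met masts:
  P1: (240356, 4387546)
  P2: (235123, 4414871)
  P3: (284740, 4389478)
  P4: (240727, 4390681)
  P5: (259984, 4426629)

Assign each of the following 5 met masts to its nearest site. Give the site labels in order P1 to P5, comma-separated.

Z-14, Z-9, Z-6, Z-14, Z-9

P1 → Z-14 (d²=765320257.00)
P2 → Z-9 (d²=497924084.00)
P3 → Z-6 (d²=247194653.00)
P4 → Z-14 (d²=643044125.00)
P5 → Z-9 (d²=46163585.00)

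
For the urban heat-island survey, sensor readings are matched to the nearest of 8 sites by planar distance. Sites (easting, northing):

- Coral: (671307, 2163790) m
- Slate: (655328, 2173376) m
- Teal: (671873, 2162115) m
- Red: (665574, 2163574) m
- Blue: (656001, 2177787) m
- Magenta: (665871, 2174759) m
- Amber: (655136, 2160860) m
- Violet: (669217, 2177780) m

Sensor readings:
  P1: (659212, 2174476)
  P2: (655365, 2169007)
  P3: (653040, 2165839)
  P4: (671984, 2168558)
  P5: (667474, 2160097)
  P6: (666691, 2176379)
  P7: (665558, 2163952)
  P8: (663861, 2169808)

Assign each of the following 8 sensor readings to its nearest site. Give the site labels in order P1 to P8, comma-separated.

Slate, Slate, Amber, Coral, Red, Magenta, Red, Magenta

P1 → Slate (d²=16295456.00)
P2 → Slate (d²=19089530.00)
P3 → Amber (d²=29183657.00)
P4 → Coral (d²=23192153.00)
P5 → Red (d²=15699529.00)
P6 → Magenta (d²=3296800.00)
P7 → Red (d²=143140.00)
P8 → Magenta (d²=28552501.00)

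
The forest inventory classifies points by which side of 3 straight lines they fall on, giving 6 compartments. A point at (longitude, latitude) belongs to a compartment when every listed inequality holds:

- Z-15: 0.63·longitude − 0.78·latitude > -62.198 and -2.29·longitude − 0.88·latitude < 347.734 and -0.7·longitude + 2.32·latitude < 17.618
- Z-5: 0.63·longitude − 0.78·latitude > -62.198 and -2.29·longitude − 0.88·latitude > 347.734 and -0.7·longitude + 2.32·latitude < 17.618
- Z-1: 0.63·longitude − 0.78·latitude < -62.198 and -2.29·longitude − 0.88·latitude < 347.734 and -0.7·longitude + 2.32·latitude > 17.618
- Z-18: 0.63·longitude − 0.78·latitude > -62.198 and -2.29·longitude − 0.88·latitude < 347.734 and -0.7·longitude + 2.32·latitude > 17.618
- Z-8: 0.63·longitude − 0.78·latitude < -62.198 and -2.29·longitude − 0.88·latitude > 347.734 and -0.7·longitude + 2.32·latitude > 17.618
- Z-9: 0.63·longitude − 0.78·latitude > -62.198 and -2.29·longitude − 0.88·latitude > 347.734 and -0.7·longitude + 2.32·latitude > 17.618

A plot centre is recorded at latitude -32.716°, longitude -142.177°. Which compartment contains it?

Z-8

0.63·-142.177 − 0.78·-32.716 = -64.053, which is < -62.198
-2.29·-142.177 − 0.88·-32.716 = 354.375, which is > 347.734
-0.7·-142.177 + 2.32·-32.716 = 23.623, which is > 17.618
This sign pattern matches Z-8.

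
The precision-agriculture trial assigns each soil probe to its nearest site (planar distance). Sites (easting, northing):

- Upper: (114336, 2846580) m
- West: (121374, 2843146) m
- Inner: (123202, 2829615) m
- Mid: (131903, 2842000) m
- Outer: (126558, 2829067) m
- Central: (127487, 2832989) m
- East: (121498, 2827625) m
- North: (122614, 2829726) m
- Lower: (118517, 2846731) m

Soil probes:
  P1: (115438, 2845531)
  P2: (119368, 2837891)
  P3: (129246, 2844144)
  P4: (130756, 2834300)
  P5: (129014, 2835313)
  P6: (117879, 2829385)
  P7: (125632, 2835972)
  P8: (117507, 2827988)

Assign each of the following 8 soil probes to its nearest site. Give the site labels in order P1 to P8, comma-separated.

Upper, West, Mid, Central, Central, East, Central, East

P1 → Upper (d²=2314805.00)
P2 → West (d²=31639061.00)
P3 → Mid (d²=11656385.00)
P4 → Central (d²=12405082.00)
P5 → Central (d²=7732705.00)
P6 → East (d²=16194761.00)
P7 → Central (d²=12339314.00)
P8 → East (d²=16059850.00)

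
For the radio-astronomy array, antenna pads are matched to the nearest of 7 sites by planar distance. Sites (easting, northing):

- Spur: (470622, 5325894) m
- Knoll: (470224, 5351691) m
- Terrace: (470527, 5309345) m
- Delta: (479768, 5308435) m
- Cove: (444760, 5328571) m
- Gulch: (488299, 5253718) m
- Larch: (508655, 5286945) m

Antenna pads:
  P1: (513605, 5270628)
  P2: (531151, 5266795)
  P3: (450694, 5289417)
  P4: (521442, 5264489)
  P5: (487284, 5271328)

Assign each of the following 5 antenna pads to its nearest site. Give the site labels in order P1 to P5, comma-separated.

P1 → Larch (d²=290746989.00)
P2 → Larch (d²=912092516.00)
P3 → Terrace (d²=790473073.00)
P4 → Larch (d²=667779305.00)
P5 → Gulch (d²=311142325.00)

Larch, Larch, Terrace, Larch, Gulch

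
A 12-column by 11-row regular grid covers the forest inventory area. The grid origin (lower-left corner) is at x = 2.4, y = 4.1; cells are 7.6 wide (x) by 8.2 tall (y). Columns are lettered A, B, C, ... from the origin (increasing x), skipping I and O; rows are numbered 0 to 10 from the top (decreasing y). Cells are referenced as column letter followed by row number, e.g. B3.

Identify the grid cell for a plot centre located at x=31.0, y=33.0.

Column index: ⌊(31.0 − 2.4) / 7.6⌋ = ⌊3.763⌋ = 3 → column D
Row offset from origin: ⌊(33.0 − 4.1) / 8.2⌋ = ⌊3.524⌋ = 3 → row 7 (counted from top)

D7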